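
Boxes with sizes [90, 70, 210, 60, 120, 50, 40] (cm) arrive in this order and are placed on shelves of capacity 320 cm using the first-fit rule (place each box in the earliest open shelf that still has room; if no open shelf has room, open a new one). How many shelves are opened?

  90 → shelf 1 (new)  [load 90/320]
  70 → shelf 1  [load 160/320]
  210 → shelf 2 (new)  [load 210/320]
  60 → shelf 1  [load 220/320]
  120 → shelf 3 (new)  [load 120/320]
  50 → shelf 1  [load 270/320]
  40 → shelf 1  [load 310/320]
3 shelves opened.

3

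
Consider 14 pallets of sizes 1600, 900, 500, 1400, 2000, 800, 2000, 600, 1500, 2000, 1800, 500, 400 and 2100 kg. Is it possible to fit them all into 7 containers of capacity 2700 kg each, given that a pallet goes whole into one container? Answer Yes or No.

No

Total = 18100 kg; ⌈18100/2700⌉ = 7.
8 pallets each exceed half the capacity and cannot share a container, forcing at least 8 containers.
At least 8 containers are required, but only 7 are allowed.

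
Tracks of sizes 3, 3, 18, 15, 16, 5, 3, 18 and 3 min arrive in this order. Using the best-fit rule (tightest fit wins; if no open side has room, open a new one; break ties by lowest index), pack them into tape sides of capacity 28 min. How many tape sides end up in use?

4

  3 → side 1 (new)  [load 3/28]
  3 → side 1  [load 6/28]
  18 → side 1  [load 24/28]
  15 → side 2 (new)  [load 15/28]
  16 → side 3 (new)  [load 16/28]
  5 → side 3  [load 21/28]
  3 → side 1  [load 27/28]
  18 → side 4 (new)  [load 18/28]
  3 → side 3  [load 24/28]
4 tape sides opened.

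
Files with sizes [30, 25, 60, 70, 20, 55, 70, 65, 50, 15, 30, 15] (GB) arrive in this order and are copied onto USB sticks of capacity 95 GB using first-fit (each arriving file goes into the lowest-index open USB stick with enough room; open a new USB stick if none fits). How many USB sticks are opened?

7

  30 → USB stick 1 (new)  [load 30/95]
  25 → USB stick 1  [load 55/95]
  60 → USB stick 2 (new)  [load 60/95]
  70 → USB stick 3 (new)  [load 70/95]
  20 → USB stick 1  [load 75/95]
  55 → USB stick 4 (new)  [load 55/95]
  70 → USB stick 5 (new)  [load 70/95]
  65 → USB stick 6 (new)  [load 65/95]
  50 → USB stick 7 (new)  [load 50/95]
  15 → USB stick 1  [load 90/95]
  30 → USB stick 2  [load 90/95]
  15 → USB stick 3  [load 85/95]
7 USB sticks opened.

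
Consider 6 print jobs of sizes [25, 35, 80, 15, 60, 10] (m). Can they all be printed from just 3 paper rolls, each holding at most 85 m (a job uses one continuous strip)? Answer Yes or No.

Yes

A valid assignment using 3 paper rolls:
  roll 1: 80 = 80
  roll 2: 60 + 25 = 85
  roll 3: 35 + 15 + 10 = 60
Every load is within 85 m, so 3 paper rolls suffice.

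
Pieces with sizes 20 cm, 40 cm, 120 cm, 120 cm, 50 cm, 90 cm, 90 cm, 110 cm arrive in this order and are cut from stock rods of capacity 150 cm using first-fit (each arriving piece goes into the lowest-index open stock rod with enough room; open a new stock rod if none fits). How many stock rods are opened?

  20 → stock rod 1 (new)  [load 20/150]
  40 → stock rod 1  [load 60/150]
  120 → stock rod 2 (new)  [load 120/150]
  120 → stock rod 3 (new)  [load 120/150]
  50 → stock rod 1  [load 110/150]
  90 → stock rod 4 (new)  [load 90/150]
  90 → stock rod 5 (new)  [load 90/150]
  110 → stock rod 6 (new)  [load 110/150]
6 stock rods opened.

6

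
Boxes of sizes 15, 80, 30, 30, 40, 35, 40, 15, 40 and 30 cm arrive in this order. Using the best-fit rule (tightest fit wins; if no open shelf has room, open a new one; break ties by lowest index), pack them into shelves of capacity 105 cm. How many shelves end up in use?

  15 → shelf 1 (new)  [load 15/105]
  80 → shelf 1  [load 95/105]
  30 → shelf 2 (new)  [load 30/105]
  30 → shelf 2  [load 60/105]
  40 → shelf 2  [load 100/105]
  35 → shelf 3 (new)  [load 35/105]
  40 → shelf 3  [load 75/105]
  15 → shelf 3  [load 90/105]
  40 → shelf 4 (new)  [load 40/105]
  30 → shelf 4  [load 70/105]
4 shelves opened.

4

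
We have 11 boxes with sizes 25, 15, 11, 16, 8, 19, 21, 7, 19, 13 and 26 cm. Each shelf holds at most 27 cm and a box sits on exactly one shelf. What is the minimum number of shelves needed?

8

Total = 26 + 25 + 21 + 19 + 19 + 16 + 15 + 13 + 11 + 8 + 7 = 180 cm.
Lower bound: ⌈180/27⌉ = 7 shelves.
A packing using 8 shelves:
  shelf 1: 26 = 26
  shelf 2: 25 = 25
  shelf 3: 21 = 21
  shelf 4: 19 + 8 = 27
  shelf 5: 19 + 7 = 26
  shelf 6: 16 + 11 = 27
  shelf 7: 15 = 15
  shelf 8: 13 = 13
No arrangement into 7 shelves stays within capacity, so 8 is optimal.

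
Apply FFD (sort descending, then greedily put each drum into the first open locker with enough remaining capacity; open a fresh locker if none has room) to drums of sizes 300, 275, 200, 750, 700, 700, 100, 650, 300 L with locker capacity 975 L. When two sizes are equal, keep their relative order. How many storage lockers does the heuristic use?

5

Sorted descending: 750, 700, 700, 650, 300, 300, 275, 200, 100.
  750 → locker 1 (new)  [load 750/975]
  700 → locker 2 (new)  [load 700/975]
  700 → locker 3 (new)  [load 700/975]
  650 → locker 4 (new)  [load 650/975]
  300 → locker 4  [load 950/975]
  300 → locker 5 (new)  [load 300/975]
  275 → locker 2  [load 975/975]
  200 → locker 1  [load 950/975]
  100 → locker 3  [load 800/975]
5 storage lockers opened.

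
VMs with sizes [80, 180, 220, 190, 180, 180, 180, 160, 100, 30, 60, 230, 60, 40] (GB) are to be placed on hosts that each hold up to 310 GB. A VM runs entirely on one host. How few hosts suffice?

Total = 230 + 220 + 190 + 180 + 180 + 180 + 180 + 160 + 100 + 80 + 60 + 60 + 40 + 30 = 1890 GB.
Lower bound: ⌈1890/310⌉ = 7 hosts.
Also, 8 VMs each exceed 155 GB, and no two of those can share a host, so at least 8 hosts are needed.
A packing using 8 hosts:
  host 1: 230 + 80 = 310
  host 2: 220 + 60 + 30 = 310
  host 3: 190 + 100 = 290
  host 4: 180 + 60 + 40 = 280
  host 5: 180 = 180
  host 6: 180 = 180
  host 7: 180 = 180
  host 8: 160 = 160
This matches the lower bound, so 8 is optimal.

8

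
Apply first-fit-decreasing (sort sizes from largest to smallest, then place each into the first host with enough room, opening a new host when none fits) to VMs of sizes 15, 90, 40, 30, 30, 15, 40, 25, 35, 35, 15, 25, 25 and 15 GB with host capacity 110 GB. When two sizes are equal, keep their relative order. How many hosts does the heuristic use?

5

Sorted descending: 90, 40, 40, 35, 35, 30, 30, 25, 25, 25, 15, 15, 15, 15.
  90 → host 1 (new)  [load 90/110]
  40 → host 2 (new)  [load 40/110]
  40 → host 2  [load 80/110]
  35 → host 3 (new)  [load 35/110]
  35 → host 3  [load 70/110]
  30 → host 2  [load 110/110]
  30 → host 3  [load 100/110]
  25 → host 4 (new)  [load 25/110]
  25 → host 4  [load 50/110]
  25 → host 4  [load 75/110]
  15 → host 1  [load 105/110]
  15 → host 4  [load 90/110]
  15 → host 4  [load 105/110]
  15 → host 5 (new)  [load 15/110]
5 hosts opened.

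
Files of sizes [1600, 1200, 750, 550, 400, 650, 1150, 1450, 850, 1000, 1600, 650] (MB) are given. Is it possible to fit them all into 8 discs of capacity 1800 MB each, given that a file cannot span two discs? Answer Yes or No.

A valid assignment using 8 discs:
  disc 1: 1600 = 1600
  disc 2: 1600 = 1600
  disc 3: 1450 = 1450
  disc 4: 1200 + 550 = 1750
  disc 5: 1150 + 650 = 1800
  disc 6: 1000 + 750 = 1750
  disc 7: 850 + 650 = 1500
  disc 8: 400 = 400
Every load is within 1800 MB, so 8 discs suffice.

Yes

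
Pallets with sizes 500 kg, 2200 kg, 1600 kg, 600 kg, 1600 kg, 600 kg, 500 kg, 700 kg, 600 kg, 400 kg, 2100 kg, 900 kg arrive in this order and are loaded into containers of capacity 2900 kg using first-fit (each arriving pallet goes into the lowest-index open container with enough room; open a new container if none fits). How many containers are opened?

  500 → container 1 (new)  [load 500/2900]
  2200 → container 1  [load 2700/2900]
  1600 → container 2 (new)  [load 1600/2900]
  600 → container 2  [load 2200/2900]
  1600 → container 3 (new)  [load 1600/2900]
  600 → container 2  [load 2800/2900]
  500 → container 3  [load 2100/2900]
  700 → container 3  [load 2800/2900]
  600 → container 4 (new)  [load 600/2900]
  400 → container 4  [load 1000/2900]
  2100 → container 5 (new)  [load 2100/2900]
  900 → container 4  [load 1900/2900]
5 containers opened.

5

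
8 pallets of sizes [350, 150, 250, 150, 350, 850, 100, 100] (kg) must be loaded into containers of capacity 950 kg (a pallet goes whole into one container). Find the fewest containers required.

Total = 850 + 350 + 350 + 250 + 150 + 150 + 100 + 100 = 2300 kg.
Lower bound: ⌈2300/950⌉ = 3 containers.
A packing using 3 containers:
  container 1: 850 + 100 = 950
  container 2: 350 + 350 + 250 = 950
  container 3: 150 + 150 + 100 = 400
This matches the lower bound, so 3 is optimal.

3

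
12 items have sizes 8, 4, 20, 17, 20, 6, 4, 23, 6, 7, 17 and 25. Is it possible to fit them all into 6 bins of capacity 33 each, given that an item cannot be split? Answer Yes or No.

A valid assignment using 6 bins:
  bin 1: 25 + 8 = 33
  bin 2: 23 + 7 = 30
  bin 3: 20 + 6 + 6 = 32
  bin 4: 20 + 4 + 4 = 28
  bin 5: 17 = 17
  bin 6: 17 = 17
Every load is within 33, so 6 bins suffice.

Yes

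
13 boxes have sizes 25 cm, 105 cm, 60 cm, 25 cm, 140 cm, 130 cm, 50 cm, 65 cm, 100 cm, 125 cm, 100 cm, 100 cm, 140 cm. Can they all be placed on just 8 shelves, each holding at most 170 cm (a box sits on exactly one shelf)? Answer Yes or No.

A valid assignment using 8 shelves:
  shelf 1: 140 + 25 = 165
  shelf 2: 140 + 25 = 165
  shelf 3: 130 = 130
  shelf 4: 125 = 125
  shelf 5: 105 + 65 = 170
  shelf 6: 100 + 60 = 160
  shelf 7: 100 + 50 = 150
  shelf 8: 100 = 100
Every load is within 170 cm, so 8 shelves suffice.

Yes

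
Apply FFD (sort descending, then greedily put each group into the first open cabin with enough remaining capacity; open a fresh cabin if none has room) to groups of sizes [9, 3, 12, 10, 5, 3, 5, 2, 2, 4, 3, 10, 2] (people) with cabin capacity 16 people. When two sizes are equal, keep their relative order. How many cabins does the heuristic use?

5

Sorted descending: 12, 10, 10, 9, 5, 5, 4, 3, 3, 3, 2, 2, 2.
  12 → cabin 1 (new)  [load 12/16]
  10 → cabin 2 (new)  [load 10/16]
  10 → cabin 3 (new)  [load 10/16]
  9 → cabin 4 (new)  [load 9/16]
  5 → cabin 2  [load 15/16]
  5 → cabin 3  [load 15/16]
  4 → cabin 1  [load 16/16]
  3 → cabin 4  [load 12/16]
  3 → cabin 4  [load 15/16]
  3 → cabin 5 (new)  [load 3/16]
  2 → cabin 5  [load 5/16]
  2 → cabin 5  [load 7/16]
  2 → cabin 5  [load 9/16]
5 cabins opened.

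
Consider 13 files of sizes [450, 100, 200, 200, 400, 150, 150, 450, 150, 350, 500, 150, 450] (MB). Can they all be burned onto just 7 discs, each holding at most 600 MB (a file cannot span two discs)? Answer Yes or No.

Yes

A valid assignment using 7 discs:
  disc 1: 500 + 100 = 600
  disc 2: 450 + 150 = 600
  disc 3: 450 + 150 = 600
  disc 4: 450 + 150 = 600
  disc 5: 400 + 200 = 600
  disc 6: 350 + 200 = 550
  disc 7: 150 = 150
Every load is within 600 MB, so 7 discs suffice.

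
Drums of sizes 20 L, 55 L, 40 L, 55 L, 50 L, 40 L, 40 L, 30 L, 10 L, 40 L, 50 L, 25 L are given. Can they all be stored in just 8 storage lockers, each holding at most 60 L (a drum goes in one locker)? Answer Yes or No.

No

Total = 455 L; ⌈455/60⌉ = 8.
The bound of 8 does not rule out 8, but exhaustive search shows no assignment into 8 storage lockers of capacity 60 L exists — the minimum is 9.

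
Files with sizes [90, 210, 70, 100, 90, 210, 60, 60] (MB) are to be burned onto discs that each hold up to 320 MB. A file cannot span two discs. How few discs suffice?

3

Total = 210 + 210 + 100 + 90 + 90 + 70 + 60 + 60 = 890 MB.
Lower bound: ⌈890/320⌉ = 3 discs.
A packing using 3 discs:
  disc 1: 210 + 100 = 310
  disc 2: 210 + 90 = 300
  disc 3: 90 + 70 + 60 + 60 = 280
This matches the lower bound, so 3 is optimal.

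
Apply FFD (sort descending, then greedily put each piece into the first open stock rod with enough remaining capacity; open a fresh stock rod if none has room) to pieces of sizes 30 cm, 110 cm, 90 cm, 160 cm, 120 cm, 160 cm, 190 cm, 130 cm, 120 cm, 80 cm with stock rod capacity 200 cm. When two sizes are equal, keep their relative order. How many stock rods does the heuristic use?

7

Sorted descending: 190, 160, 160, 130, 120, 120, 110, 90, 80, 30.
  190 → stock rod 1 (new)  [load 190/200]
  160 → stock rod 2 (new)  [load 160/200]
  160 → stock rod 3 (new)  [load 160/200]
  130 → stock rod 4 (new)  [load 130/200]
  120 → stock rod 5 (new)  [load 120/200]
  120 → stock rod 6 (new)  [load 120/200]
  110 → stock rod 7 (new)  [load 110/200]
  90 → stock rod 7  [load 200/200]
  80 → stock rod 5  [load 200/200]
  30 → stock rod 2  [load 190/200]
7 stock rods opened.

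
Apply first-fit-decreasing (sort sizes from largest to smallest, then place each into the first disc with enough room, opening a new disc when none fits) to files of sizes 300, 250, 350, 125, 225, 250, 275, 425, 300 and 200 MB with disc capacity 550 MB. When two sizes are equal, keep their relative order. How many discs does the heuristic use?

5

Sorted descending: 425, 350, 300, 300, 275, 250, 250, 225, 200, 125.
  425 → disc 1 (new)  [load 425/550]
  350 → disc 2 (new)  [load 350/550]
  300 → disc 3 (new)  [load 300/550]
  300 → disc 4 (new)  [load 300/550]
  275 → disc 5 (new)  [load 275/550]
  250 → disc 3  [load 550/550]
  250 → disc 4  [load 550/550]
  225 → disc 5  [load 500/550]
  200 → disc 2  [load 550/550]
  125 → disc 1  [load 550/550]
5 discs opened.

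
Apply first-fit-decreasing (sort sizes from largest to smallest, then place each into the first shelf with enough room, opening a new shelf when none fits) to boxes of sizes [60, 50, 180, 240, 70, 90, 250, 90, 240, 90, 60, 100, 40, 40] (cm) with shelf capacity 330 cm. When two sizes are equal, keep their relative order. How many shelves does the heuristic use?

Sorted descending: 250, 240, 240, 180, 100, 90, 90, 90, 70, 60, 60, 50, 40, 40.
  250 → shelf 1 (new)  [load 250/330]
  240 → shelf 2 (new)  [load 240/330]
  240 → shelf 3 (new)  [load 240/330]
  180 → shelf 4 (new)  [load 180/330]
  100 → shelf 4  [load 280/330]
  90 → shelf 2  [load 330/330]
  90 → shelf 3  [load 330/330]
  90 → shelf 5 (new)  [load 90/330]
  70 → shelf 1  [load 320/330]
  60 → shelf 5  [load 150/330]
  60 → shelf 5  [load 210/330]
  50 → shelf 4  [load 330/330]
  40 → shelf 5  [load 250/330]
  40 → shelf 5  [load 290/330]
5 shelves opened.

5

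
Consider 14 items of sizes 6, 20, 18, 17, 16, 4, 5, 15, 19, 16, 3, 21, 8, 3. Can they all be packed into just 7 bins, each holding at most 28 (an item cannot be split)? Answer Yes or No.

No

Total = 171; ⌈171/28⌉ = 7.
8 items each exceed half the capacity and cannot share a bin, forcing at least 8 bins.
At least 8 bins are required, but only 7 are allowed.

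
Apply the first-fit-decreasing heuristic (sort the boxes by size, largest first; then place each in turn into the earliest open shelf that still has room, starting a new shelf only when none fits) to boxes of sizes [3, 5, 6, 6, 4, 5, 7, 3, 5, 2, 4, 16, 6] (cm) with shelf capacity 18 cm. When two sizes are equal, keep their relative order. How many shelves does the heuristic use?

5

Sorted descending: 16, 7, 6, 6, 6, 5, 5, 5, 4, 4, 3, 3, 2.
  16 → shelf 1 (new)  [load 16/18]
  7 → shelf 2 (new)  [load 7/18]
  6 → shelf 2  [load 13/18]
  6 → shelf 3 (new)  [load 6/18]
  6 → shelf 3  [load 12/18]
  5 → shelf 2  [load 18/18]
  5 → shelf 3  [load 17/18]
  5 → shelf 4 (new)  [load 5/18]
  4 → shelf 4  [load 9/18]
  4 → shelf 4  [load 13/18]
  3 → shelf 4  [load 16/18]
  3 → shelf 5 (new)  [load 3/18]
  2 → shelf 1  [load 18/18]
5 shelves opened.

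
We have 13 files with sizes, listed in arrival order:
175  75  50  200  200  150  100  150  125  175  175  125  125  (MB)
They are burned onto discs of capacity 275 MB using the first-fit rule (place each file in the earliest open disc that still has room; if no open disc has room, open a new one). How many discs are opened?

8

  175 → disc 1 (new)  [load 175/275]
  75 → disc 1  [load 250/275]
  50 → disc 2 (new)  [load 50/275]
  200 → disc 2  [load 250/275]
  200 → disc 3 (new)  [load 200/275]
  150 → disc 4 (new)  [load 150/275]
  100 → disc 4  [load 250/275]
  150 → disc 5 (new)  [load 150/275]
  125 → disc 5  [load 275/275]
  175 → disc 6 (new)  [load 175/275]
  175 → disc 7 (new)  [load 175/275]
  125 → disc 8 (new)  [load 125/275]
  125 → disc 8  [load 250/275]
8 discs opened.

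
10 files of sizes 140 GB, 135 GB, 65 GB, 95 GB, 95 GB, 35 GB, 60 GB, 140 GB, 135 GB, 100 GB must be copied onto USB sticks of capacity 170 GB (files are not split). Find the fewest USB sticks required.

7

Total = 140 + 140 + 135 + 135 + 100 + 95 + 95 + 65 + 60 + 35 = 1000 GB.
Lower bound: ⌈1000/170⌉ = 6 USB sticks.
Also, 7 files each exceed 85 GB, and no two of those can share a USB stick, so at least 7 USB sticks are needed.
A packing using 7 USB sticks:
  USB stick 1: 140 = 140
  USB stick 2: 140 = 140
  USB stick 3: 135 + 35 = 170
  USB stick 4: 135 = 135
  USB stick 5: 100 + 65 = 165
  USB stick 6: 95 + 60 = 155
  USB stick 7: 95 = 95
This matches the lower bound, so 7 is optimal.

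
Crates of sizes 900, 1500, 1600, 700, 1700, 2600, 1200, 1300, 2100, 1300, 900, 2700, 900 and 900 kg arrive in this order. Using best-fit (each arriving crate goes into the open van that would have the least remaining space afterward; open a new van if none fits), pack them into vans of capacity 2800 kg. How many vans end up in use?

  900 → van 1 (new)  [load 900/2800]
  1500 → van 1  [load 2400/2800]
  1600 → van 2 (new)  [load 1600/2800]
  700 → van 2  [load 2300/2800]
  1700 → van 3 (new)  [load 1700/2800]
  2600 → van 4 (new)  [load 2600/2800]
  1200 → van 5 (new)  [load 1200/2800]
  1300 → van 5  [load 2500/2800]
  2100 → van 6 (new)  [load 2100/2800]
  1300 → van 7 (new)  [load 1300/2800]
  900 → van 3  [load 2600/2800]
  2700 → van 8 (new)  [load 2700/2800]
  900 → van 7  [load 2200/2800]
  900 → van 9 (new)  [load 900/2800]
9 vans opened.

9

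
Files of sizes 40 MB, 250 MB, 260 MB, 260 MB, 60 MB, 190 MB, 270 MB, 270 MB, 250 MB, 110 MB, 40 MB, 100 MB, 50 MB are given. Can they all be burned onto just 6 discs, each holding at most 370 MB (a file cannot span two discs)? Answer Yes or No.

No

Total = 2150 MB; ⌈2150/370⌉ = 6.
7 files each exceed half the capacity and cannot share a disc, forcing at least 7 discs.
At least 7 discs are required, but only 6 are allowed.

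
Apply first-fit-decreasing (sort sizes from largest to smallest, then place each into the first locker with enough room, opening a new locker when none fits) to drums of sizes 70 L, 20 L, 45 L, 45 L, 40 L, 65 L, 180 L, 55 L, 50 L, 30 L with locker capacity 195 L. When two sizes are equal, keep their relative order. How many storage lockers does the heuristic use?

Sorted descending: 180, 70, 65, 55, 50, 45, 45, 40, 30, 20.
  180 → locker 1 (new)  [load 180/195]
  70 → locker 2 (new)  [load 70/195]
  65 → locker 2  [load 135/195]
  55 → locker 2  [load 190/195]
  50 → locker 3 (new)  [load 50/195]
  45 → locker 3  [load 95/195]
  45 → locker 3  [load 140/195]
  40 → locker 3  [load 180/195]
  30 → locker 4 (new)  [load 30/195]
  20 → locker 4  [load 50/195]
4 storage lockers opened.

4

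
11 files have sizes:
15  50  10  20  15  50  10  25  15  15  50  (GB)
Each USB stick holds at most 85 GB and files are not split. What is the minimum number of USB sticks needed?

4

Total = 50 + 50 + 50 + 25 + 20 + 15 + 15 + 15 + 15 + 10 + 10 = 275 GB.
Lower bound: ⌈275/85⌉ = 4 USB sticks.
A packing using 4 USB sticks:
  USB stick 1: 50 + 25 + 10 = 85
  USB stick 2: 50 + 20 + 15 = 85
  USB stick 3: 50 + 15 + 15 = 80
  USB stick 4: 15 + 10 = 25
This matches the lower bound, so 4 is optimal.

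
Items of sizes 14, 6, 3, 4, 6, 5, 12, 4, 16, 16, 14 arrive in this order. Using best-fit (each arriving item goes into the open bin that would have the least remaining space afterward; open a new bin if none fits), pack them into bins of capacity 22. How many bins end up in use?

  14 → bin 1 (new)  [load 14/22]
  6 → bin 1  [load 20/22]
  3 → bin 2 (new)  [load 3/22]
  4 → bin 2  [load 7/22]
  6 → bin 2  [load 13/22]
  5 → bin 2  [load 18/22]
  12 → bin 3 (new)  [load 12/22]
  4 → bin 2  [load 22/22]
  16 → bin 4 (new)  [load 16/22]
  16 → bin 5 (new)  [load 16/22]
  14 → bin 6 (new)  [load 14/22]
6 bins opened.

6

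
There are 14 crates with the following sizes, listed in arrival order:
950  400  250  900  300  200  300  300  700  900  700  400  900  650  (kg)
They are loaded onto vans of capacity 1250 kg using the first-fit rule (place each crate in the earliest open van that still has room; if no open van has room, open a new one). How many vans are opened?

  950 → van 1 (new)  [load 950/1250]
  400 → van 2 (new)  [load 400/1250]
  250 → van 1  [load 1200/1250]
  900 → van 3 (new)  [load 900/1250]
  300 → van 2  [load 700/1250]
  200 → van 2  [load 900/1250]
  300 → van 2  [load 1200/1250]
  300 → van 3  [load 1200/1250]
  700 → van 4 (new)  [load 700/1250]
  900 → van 5 (new)  [load 900/1250]
  700 → van 6 (new)  [load 700/1250]
  400 → van 4  [load 1100/1250]
  900 → van 7 (new)  [load 900/1250]
  650 → van 8 (new)  [load 650/1250]
8 vans opened.

8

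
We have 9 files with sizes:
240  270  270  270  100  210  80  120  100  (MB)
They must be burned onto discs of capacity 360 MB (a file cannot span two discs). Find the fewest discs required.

6

Total = 270 + 270 + 270 + 240 + 210 + 120 + 100 + 100 + 80 = 1660 MB.
Lower bound: ⌈1660/360⌉ = 5 discs.
A packing using 6 discs:
  disc 1: 270 + 80 = 350
  disc 2: 270 = 270
  disc 3: 270 = 270
  disc 4: 240 + 120 = 360
  disc 5: 210 + 100 = 310
  disc 6: 100 = 100
No arrangement into 5 discs stays within capacity, so 6 is optimal.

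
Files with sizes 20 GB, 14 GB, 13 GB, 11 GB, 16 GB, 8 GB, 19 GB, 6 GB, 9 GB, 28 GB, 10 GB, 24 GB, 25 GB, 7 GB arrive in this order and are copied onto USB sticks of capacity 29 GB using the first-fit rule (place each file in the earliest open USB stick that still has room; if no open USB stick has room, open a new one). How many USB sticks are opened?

8

  20 → USB stick 1 (new)  [load 20/29]
  14 → USB stick 2 (new)  [load 14/29]
  13 → USB stick 2  [load 27/29]
  11 → USB stick 3 (new)  [load 11/29]
  16 → USB stick 3  [load 27/29]
  8 → USB stick 1  [load 28/29]
  19 → USB stick 4 (new)  [load 19/29]
  6 → USB stick 4  [load 25/29]
  9 → USB stick 5 (new)  [load 9/29]
  28 → USB stick 6 (new)  [load 28/29]
  10 → USB stick 5  [load 19/29]
  24 → USB stick 7 (new)  [load 24/29]
  25 → USB stick 8 (new)  [load 25/29]
  7 → USB stick 5  [load 26/29]
8 USB sticks opened.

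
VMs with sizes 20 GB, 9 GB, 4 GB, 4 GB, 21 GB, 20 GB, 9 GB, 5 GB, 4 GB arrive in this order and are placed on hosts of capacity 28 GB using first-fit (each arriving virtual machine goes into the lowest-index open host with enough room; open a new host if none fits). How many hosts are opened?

  20 → host 1 (new)  [load 20/28]
  9 → host 2 (new)  [load 9/28]
  4 → host 1  [load 24/28]
  4 → host 1  [load 28/28]
  21 → host 3 (new)  [load 21/28]
  20 → host 4 (new)  [load 20/28]
  9 → host 2  [load 18/28]
  5 → host 2  [load 23/28]
  4 → host 2  [load 27/28]
4 hosts opened.

4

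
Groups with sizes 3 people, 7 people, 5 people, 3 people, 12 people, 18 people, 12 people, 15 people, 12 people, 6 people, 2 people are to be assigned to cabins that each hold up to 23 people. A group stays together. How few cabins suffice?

Total = 18 + 15 + 12 + 12 + 12 + 7 + 6 + 5 + 3 + 3 + 2 = 95 people.
Lower bound: ⌈95/23⌉ = 5 cabins.
A packing using 5 cabins:
  cabin 1: 18 + 5 = 23
  cabin 2: 15 + 7 = 22
  cabin 3: 12 + 6 + 3 + 2 = 23
  cabin 4: 12 + 3 = 15
  cabin 5: 12 = 12
This matches the lower bound, so 5 is optimal.

5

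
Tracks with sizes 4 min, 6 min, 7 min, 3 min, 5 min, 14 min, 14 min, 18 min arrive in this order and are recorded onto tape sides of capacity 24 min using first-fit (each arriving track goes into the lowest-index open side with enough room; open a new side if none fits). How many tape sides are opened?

  4 → side 1 (new)  [load 4/24]
  6 → side 1  [load 10/24]
  7 → side 1  [load 17/24]
  3 → side 1  [load 20/24]
  5 → side 2 (new)  [load 5/24]
  14 → side 2  [load 19/24]
  14 → side 3 (new)  [load 14/24]
  18 → side 4 (new)  [load 18/24]
4 tape sides opened.

4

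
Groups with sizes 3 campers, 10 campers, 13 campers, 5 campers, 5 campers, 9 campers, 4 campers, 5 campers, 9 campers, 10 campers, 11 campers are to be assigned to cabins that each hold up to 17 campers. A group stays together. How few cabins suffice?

Total = 13 + 11 + 10 + 10 + 9 + 9 + 5 + 5 + 5 + 4 + 3 = 84 campers.
Lower bound: ⌈84/17⌉ = 5 cabins.
Also, 6 groups each exceed 17/2 campers, and no two of those can share a cabin, so at least 6 cabins are needed.
A packing using 6 cabins:
  cabin 1: 13 + 4 = 17
  cabin 2: 11 + 5 = 16
  cabin 3: 10 + 5 = 15
  cabin 4: 10 + 5 = 15
  cabin 5: 9 + 3 = 12
  cabin 6: 9 = 9
This matches the lower bound, so 6 is optimal.

6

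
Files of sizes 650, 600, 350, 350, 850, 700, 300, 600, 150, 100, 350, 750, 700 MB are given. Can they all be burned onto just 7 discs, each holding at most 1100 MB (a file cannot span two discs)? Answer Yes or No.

Yes

A valid assignment using 7 discs:
  disc 1: 850 + 150 + 100 = 1100
  disc 2: 750 + 350 = 1100
  disc 3: 700 + 350 = 1050
  disc 4: 700 + 350 = 1050
  disc 5: 650 + 300 = 950
  disc 6: 600 = 600
  disc 7: 600 = 600
Every load is within 1100 MB, so 7 discs suffice.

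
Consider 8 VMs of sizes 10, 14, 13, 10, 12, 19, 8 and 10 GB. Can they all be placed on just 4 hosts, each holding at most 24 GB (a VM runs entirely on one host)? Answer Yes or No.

Total = 96 GB; ⌈96/24⌉ = 4.
The bound of 4 does not rule out 4, but exhaustive search shows no assignment into 4 hosts of capacity 24 GB exists — the minimum is 5.

No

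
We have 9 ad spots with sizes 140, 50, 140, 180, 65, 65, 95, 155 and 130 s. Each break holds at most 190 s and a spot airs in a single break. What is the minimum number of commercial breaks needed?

Total = 180 + 155 + 140 + 140 + 130 + 95 + 65 + 65 + 50 = 1020 s.
Lower bound: ⌈1020/190⌉ = 6 commercial breaks.
A packing using 7 commercial breaks:
  break 1: 180 = 180
  break 2: 155 = 155
  break 3: 140 + 50 = 190
  break 4: 140 = 140
  break 5: 130 = 130
  break 6: 95 + 65 = 160
  break 7: 65 = 65
No arrangement into 6 commercial breaks stays within capacity, so 7 is optimal.

7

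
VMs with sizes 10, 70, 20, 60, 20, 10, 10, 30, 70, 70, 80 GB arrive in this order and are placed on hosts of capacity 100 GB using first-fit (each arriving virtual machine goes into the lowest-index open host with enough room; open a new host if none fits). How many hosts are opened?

  10 → host 1 (new)  [load 10/100]
  70 → host 1  [load 80/100]
  20 → host 1  [load 100/100]
  60 → host 2 (new)  [load 60/100]
  20 → host 2  [load 80/100]
  10 → host 2  [load 90/100]
  10 → host 2  [load 100/100]
  30 → host 3 (new)  [load 30/100]
  70 → host 3  [load 100/100]
  70 → host 4 (new)  [load 70/100]
  80 → host 5 (new)  [load 80/100]
5 hosts opened.

5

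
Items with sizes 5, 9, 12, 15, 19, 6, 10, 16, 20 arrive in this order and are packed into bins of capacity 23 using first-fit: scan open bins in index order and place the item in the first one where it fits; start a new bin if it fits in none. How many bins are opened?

6

  5 → bin 1 (new)  [load 5/23]
  9 → bin 1  [load 14/23]
  12 → bin 2 (new)  [load 12/23]
  15 → bin 3 (new)  [load 15/23]
  19 → bin 4 (new)  [load 19/23]
  6 → bin 1  [load 20/23]
  10 → bin 2  [load 22/23]
  16 → bin 5 (new)  [load 16/23]
  20 → bin 6 (new)  [load 20/23]
6 bins opened.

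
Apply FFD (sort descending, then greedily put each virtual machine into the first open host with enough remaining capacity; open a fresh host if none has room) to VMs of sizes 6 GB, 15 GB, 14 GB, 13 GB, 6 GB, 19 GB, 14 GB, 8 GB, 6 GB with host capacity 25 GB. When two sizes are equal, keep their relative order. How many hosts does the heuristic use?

Sorted descending: 19, 15, 14, 14, 13, 8, 6, 6, 6.
  19 → host 1 (new)  [load 19/25]
  15 → host 2 (new)  [load 15/25]
  14 → host 3 (new)  [load 14/25]
  14 → host 4 (new)  [load 14/25]
  13 → host 5 (new)  [load 13/25]
  8 → host 2  [load 23/25]
  6 → host 1  [load 25/25]
  6 → host 3  [load 20/25]
  6 → host 4  [load 20/25]
5 hosts opened.

5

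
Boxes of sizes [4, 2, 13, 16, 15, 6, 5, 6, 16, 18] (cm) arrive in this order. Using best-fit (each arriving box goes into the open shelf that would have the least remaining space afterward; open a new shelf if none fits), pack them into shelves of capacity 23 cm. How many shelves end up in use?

5

  4 → shelf 1 (new)  [load 4/23]
  2 → shelf 1  [load 6/23]
  13 → shelf 1  [load 19/23]
  16 → shelf 2 (new)  [load 16/23]
  15 → shelf 3 (new)  [load 15/23]
  6 → shelf 2  [load 22/23]
  5 → shelf 3  [load 20/23]
  6 → shelf 4 (new)  [load 6/23]
  16 → shelf 4  [load 22/23]
  18 → shelf 5 (new)  [load 18/23]
5 shelves opened.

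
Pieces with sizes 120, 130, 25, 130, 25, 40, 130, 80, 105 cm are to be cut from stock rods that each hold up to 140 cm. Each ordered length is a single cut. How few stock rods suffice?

7

Total = 130 + 130 + 130 + 120 + 105 + 80 + 40 + 25 + 25 = 785 cm.
Lower bound: ⌈785/140⌉ = 6 stock rods.
A packing using 7 stock rods:
  stock rod 1: 130 = 130
  stock rod 2: 130 = 130
  stock rod 3: 130 = 130
  stock rod 4: 120 = 120
  stock rod 5: 105 + 25 = 130
  stock rod 6: 80 + 40 = 120
  stock rod 7: 25 = 25
No arrangement into 6 stock rods stays within capacity, so 7 is optimal.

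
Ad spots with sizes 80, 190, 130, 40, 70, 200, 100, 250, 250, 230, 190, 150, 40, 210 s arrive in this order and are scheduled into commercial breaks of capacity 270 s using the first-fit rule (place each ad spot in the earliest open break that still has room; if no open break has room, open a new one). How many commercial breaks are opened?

  80 → break 1 (new)  [load 80/270]
  190 → break 1  [load 270/270]
  130 → break 2 (new)  [load 130/270]
  40 → break 2  [load 170/270]
  70 → break 2  [load 240/270]
  200 → break 3 (new)  [load 200/270]
  100 → break 4 (new)  [load 100/270]
  250 → break 5 (new)  [load 250/270]
  250 → break 6 (new)  [load 250/270]
  230 → break 7 (new)  [load 230/270]
  190 → break 8 (new)  [load 190/270]
  150 → break 4  [load 250/270]
  40 → break 3  [load 240/270]
  210 → break 9 (new)  [load 210/270]
9 commercial breaks opened.

9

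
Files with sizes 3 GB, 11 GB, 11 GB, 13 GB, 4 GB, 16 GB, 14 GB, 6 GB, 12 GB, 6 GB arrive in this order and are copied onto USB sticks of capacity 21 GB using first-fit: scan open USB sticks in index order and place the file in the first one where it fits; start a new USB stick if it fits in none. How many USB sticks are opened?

6

  3 → USB stick 1 (new)  [load 3/21]
  11 → USB stick 1  [load 14/21]
  11 → USB stick 2 (new)  [load 11/21]
  13 → USB stick 3 (new)  [load 13/21]
  4 → USB stick 1  [load 18/21]
  16 → USB stick 4 (new)  [load 16/21]
  14 → USB stick 5 (new)  [load 14/21]
  6 → USB stick 2  [load 17/21]
  12 → USB stick 6 (new)  [load 12/21]
  6 → USB stick 3  [load 19/21]
6 USB sticks opened.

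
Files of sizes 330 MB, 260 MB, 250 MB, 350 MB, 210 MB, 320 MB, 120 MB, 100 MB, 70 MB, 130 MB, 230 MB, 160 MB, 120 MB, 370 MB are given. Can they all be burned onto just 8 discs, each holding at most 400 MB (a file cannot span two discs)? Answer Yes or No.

Total = 3020 MB; ⌈3020/400⌉ = 8.
The bound of 8 does not rule out 8, but exhaustive search shows no assignment into 8 discs of capacity 400 MB exists — the minimum is 9.

No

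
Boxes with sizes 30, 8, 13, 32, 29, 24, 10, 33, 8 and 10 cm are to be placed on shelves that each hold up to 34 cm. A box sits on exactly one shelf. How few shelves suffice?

7

Total = 33 + 32 + 30 + 29 + 24 + 13 + 10 + 10 + 8 + 8 = 197 cm.
Lower bound: ⌈197/34⌉ = 6 shelves.
A packing using 7 shelves:
  shelf 1: 33 = 33
  shelf 2: 32 = 32
  shelf 3: 30 = 30
  shelf 4: 29 = 29
  shelf 5: 24 + 10 = 34
  shelf 6: 13 + 10 + 8 = 31
  shelf 7: 8 = 8
No arrangement into 6 shelves stays within capacity, so 7 is optimal.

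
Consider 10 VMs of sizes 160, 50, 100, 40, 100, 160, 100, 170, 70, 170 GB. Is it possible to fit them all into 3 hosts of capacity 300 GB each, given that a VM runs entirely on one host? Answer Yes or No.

Total = 1120 GB; ⌈1120/300⌉ = 4.
At least 4 hosts are required, but only 3 are allowed.

No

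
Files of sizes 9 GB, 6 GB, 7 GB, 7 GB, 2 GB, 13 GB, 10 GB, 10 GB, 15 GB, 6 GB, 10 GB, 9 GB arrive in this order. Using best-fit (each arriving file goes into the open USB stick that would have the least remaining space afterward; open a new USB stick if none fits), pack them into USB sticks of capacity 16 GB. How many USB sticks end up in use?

  9 → USB stick 1 (new)  [load 9/16]
  6 → USB stick 1  [load 15/16]
  7 → USB stick 2 (new)  [load 7/16]
  7 → USB stick 2  [load 14/16]
  2 → USB stick 2  [load 16/16]
  13 → USB stick 3 (new)  [load 13/16]
  10 → USB stick 4 (new)  [load 10/16]
  10 → USB stick 5 (new)  [load 10/16]
  15 → USB stick 6 (new)  [load 15/16]
  6 → USB stick 4  [load 16/16]
  10 → USB stick 7 (new)  [load 10/16]
  9 → USB stick 8 (new)  [load 9/16]
8 USB sticks opened.

8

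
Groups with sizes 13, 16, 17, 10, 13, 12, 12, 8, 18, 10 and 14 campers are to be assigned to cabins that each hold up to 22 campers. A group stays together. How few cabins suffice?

8

Total = 18 + 17 + 16 + 14 + 13 + 13 + 12 + 12 + 10 + 10 + 8 = 143 campers.
Lower bound: ⌈143/22⌉ = 7 cabins.
Also, 8 groups each exceed 11 campers, and no two of those can share a cabin, so at least 8 cabins are needed.
A packing using 8 cabins:
  cabin 1: 18 = 18
  cabin 2: 17 = 17
  cabin 3: 16 = 16
  cabin 4: 14 + 8 = 22
  cabin 5: 13 = 13
  cabin 6: 13 = 13
  cabin 7: 12 + 10 = 22
  cabin 8: 12 + 10 = 22
This matches the lower bound, so 8 is optimal.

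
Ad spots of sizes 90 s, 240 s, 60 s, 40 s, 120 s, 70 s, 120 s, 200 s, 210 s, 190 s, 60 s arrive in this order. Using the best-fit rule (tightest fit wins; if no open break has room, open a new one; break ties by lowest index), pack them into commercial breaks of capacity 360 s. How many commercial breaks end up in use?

5

  90 → break 1 (new)  [load 90/360]
  240 → break 1  [load 330/360]
  60 → break 2 (new)  [load 60/360]
  40 → break 2  [load 100/360]
  120 → break 2  [load 220/360]
  70 → break 2  [load 290/360]
  120 → break 3 (new)  [load 120/360]
  200 → break 3  [load 320/360]
  210 → break 4 (new)  [load 210/360]
  190 → break 5 (new)  [load 190/360]
  60 → break 2  [load 350/360]
5 commercial breaks opened.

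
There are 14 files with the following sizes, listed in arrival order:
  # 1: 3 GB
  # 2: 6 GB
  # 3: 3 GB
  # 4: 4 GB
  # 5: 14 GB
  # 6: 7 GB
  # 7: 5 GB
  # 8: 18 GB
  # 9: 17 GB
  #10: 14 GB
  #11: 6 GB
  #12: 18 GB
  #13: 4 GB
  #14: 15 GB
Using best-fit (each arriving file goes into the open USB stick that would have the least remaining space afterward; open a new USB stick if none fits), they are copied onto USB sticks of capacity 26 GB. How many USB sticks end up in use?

7

  3 → USB stick 1 (new)  [load 3/26]
  6 → USB stick 1  [load 9/26]
  3 → USB stick 1  [load 12/26]
  4 → USB stick 1  [load 16/26]
  14 → USB stick 2 (new)  [load 14/26]
  7 → USB stick 1  [load 23/26]
  5 → USB stick 2  [load 19/26]
  18 → USB stick 3 (new)  [load 18/26]
  17 → USB stick 4 (new)  [load 17/26]
  14 → USB stick 5 (new)  [load 14/26]
  6 → USB stick 2  [load 25/26]
  18 → USB stick 6 (new)  [load 18/26]
  4 → USB stick 3  [load 22/26]
  15 → USB stick 7 (new)  [load 15/26]
7 USB sticks opened.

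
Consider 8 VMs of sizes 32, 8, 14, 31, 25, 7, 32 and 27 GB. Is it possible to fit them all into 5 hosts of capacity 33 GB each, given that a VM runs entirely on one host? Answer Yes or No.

Total = 176 GB; ⌈176/33⌉ = 6.
At least 6 hosts are required, but only 5 are allowed.

No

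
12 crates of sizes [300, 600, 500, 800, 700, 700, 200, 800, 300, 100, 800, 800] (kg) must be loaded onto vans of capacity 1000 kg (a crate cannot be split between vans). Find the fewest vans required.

8

Total = 800 + 800 + 800 + 800 + 700 + 700 + 600 + 500 + 300 + 300 + 200 + 100 = 6600 kg.
Lower bound: ⌈6600/1000⌉ = 7 vans.
A packing using 8 vans:
  van 1: 800 + 200 = 1000
  van 2: 800 + 100 = 900
  van 3: 800 = 800
  van 4: 800 = 800
  van 5: 700 + 300 = 1000
  van 6: 700 + 300 = 1000
  van 7: 600 = 600
  van 8: 500 = 500
No arrangement into 7 vans stays within capacity, so 8 is optimal.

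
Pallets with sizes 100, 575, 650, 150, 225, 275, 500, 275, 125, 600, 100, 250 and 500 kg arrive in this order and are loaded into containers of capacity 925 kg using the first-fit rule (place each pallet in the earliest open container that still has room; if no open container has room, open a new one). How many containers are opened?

5

  100 → container 1 (new)  [load 100/925]
  575 → container 1  [load 675/925]
  650 → container 2 (new)  [load 650/925]
  150 → container 1  [load 825/925]
  225 → container 2  [load 875/925]
  275 → container 3 (new)  [load 275/925]
  500 → container 3  [load 775/925]
  275 → container 4 (new)  [load 275/925]
  125 → container 3  [load 900/925]
  600 → container 4  [load 875/925]
  100 → container 1  [load 925/925]
  250 → container 5 (new)  [load 250/925]
  500 → container 5  [load 750/925]
5 containers opened.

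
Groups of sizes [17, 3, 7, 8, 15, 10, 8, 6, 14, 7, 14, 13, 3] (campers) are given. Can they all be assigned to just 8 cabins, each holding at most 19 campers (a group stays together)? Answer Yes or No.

A valid assignment using 8 cabins:
  cabin 1: 17 = 17
  cabin 2: 15 + 3 = 18
  cabin 3: 14 + 3 = 17
  cabin 4: 14 = 14
  cabin 5: 13 + 6 = 19
  cabin 6: 10 + 8 = 18
  cabin 7: 8 + 7 = 15
  cabin 8: 7 = 7
Every load is within 19 campers, so 8 cabins suffice.

Yes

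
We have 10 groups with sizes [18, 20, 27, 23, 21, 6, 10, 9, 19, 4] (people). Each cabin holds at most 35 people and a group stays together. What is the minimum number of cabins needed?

6

Total = 27 + 23 + 21 + 20 + 19 + 18 + 10 + 9 + 6 + 4 = 157 people.
Lower bound: ⌈157/35⌉ = 5 cabins.
Also, 6 groups each exceed 35/2 people, and no two of those can share a cabin, so at least 6 cabins are needed.
A packing using 6 cabins:
  cabin 1: 27 + 6 = 33
  cabin 2: 23 + 10 = 33
  cabin 3: 21 + 9 + 4 = 34
  cabin 4: 20 = 20
  cabin 5: 19 = 19
  cabin 6: 18 = 18
This matches the lower bound, so 6 is optimal.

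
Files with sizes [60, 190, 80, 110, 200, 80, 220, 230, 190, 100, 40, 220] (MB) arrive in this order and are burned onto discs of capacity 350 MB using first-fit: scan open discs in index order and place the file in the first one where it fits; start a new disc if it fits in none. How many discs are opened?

6

  60 → disc 1 (new)  [load 60/350]
  190 → disc 1  [load 250/350]
  80 → disc 1  [load 330/350]
  110 → disc 2 (new)  [load 110/350]
  200 → disc 2  [load 310/350]
  80 → disc 3 (new)  [load 80/350]
  220 → disc 3  [load 300/350]
  230 → disc 4 (new)  [load 230/350]
  190 → disc 5 (new)  [load 190/350]
  100 → disc 4  [load 330/350]
  40 → disc 2  [load 350/350]
  220 → disc 6 (new)  [load 220/350]
6 discs opened.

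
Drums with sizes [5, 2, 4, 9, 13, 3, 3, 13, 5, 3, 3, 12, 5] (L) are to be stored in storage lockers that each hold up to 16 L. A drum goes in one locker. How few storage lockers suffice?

5

Total = 13 + 13 + 12 + 9 + 5 + 5 + 5 + 4 + 3 + 3 + 3 + 3 + 2 = 80 L.
Lower bound: ⌈80/16⌉ = 5 storage lockers.
A packing using 5 storage lockers:
  locker 1: 13 + 3 = 16
  locker 2: 13 + 3 = 16
  locker 3: 12 + 4 = 16
  locker 4: 9 + 5 + 2 = 16
  locker 5: 5 + 5 + 3 + 3 = 16
This matches the lower bound, so 5 is optimal.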